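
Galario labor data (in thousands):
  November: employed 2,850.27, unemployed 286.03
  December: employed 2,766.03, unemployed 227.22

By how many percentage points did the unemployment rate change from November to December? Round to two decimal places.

November: labor force = 2,850.27 + 286.03 = 3,136.30; u = 286.03/3,136.30 = 9.12%.
December: labor force = 2,766.03 + 227.22 = 2,993.25; u = 227.22/2,993.25 = 7.59%.
Change = 7.59% − 9.12% = −1.53 pp.

The unemployment rate changed by −1.53 percentage points.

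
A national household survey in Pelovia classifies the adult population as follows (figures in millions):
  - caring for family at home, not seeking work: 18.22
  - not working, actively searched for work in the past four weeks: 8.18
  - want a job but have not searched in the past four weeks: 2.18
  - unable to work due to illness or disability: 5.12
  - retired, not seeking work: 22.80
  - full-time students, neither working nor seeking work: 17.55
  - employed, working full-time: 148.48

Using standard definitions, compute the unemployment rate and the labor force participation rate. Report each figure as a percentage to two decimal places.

Employed = 148.48 million.
Unemployed = 8.18 million.
Labor force = 148.48 + 8.18 = 156.66 million.
Not in labor force = 18.22 + 2.18 + 5.12 + 22.80 + 17.55 = 65.87 million (those not working and not actively searching are outside the labor force — including those who want a job but have given up searching).
Civilian working-age population = 156.66 + 65.87 = 222.53 million.
Unemployment rate = 8.18 / 156.66 = 5.22%.
Labor force participation rate = 156.66 / 222.53 = 70.40%.

Unemployment rate ≈ 5.22%; labor force participation rate ≈ 70.40%.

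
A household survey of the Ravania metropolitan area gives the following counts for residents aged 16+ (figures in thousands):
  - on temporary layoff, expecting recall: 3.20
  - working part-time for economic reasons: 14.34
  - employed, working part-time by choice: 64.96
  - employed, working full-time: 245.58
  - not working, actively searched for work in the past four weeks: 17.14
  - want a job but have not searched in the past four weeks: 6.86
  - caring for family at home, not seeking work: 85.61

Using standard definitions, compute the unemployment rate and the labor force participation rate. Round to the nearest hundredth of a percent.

Employed = 14.34 + 64.96 + 245.58 = 324.88 thousand (anyone who worked, including part-time for economic reasons, counts as employed).
Unemployed = 3.20 + 17.14 = 20.34 thousand (jobless and actively searching, or on temporary layoff).
Labor force = 324.88 + 20.34 = 345.22 thousand.
Not in labor force = 6.86 + 85.61 = 92.47 thousand (those not working and not actively searching are outside the labor force — including those who want a job but have given up searching).
Civilian working-age population = 345.22 + 92.47 = 437.69 thousand.
Unemployment rate = 20.34 / 345.22 = 5.89%.
Labor force participation rate = 345.22 / 437.69 = 78.87%.

Unemployment rate ≈ 5.89%; labor force participation rate ≈ 78.87%.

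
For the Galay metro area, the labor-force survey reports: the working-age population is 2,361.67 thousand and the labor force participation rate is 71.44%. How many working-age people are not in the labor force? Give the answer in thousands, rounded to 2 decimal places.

Share not in the labor force = 1 − 0.7144 = 0.2856.
Not in labor force = 0.2856 × 2,361.67 ≈ 674.49 thousand.

About 674.49 thousand are not in the labor force.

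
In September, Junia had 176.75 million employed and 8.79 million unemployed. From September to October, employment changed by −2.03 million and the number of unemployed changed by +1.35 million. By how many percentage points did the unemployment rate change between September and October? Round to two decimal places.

The unemployment rate changed by +0.75 percentage points.

September: labor force = 176.75 + 8.79 = 185.54; u = 8.79/185.54 = 4.74%.
October: labor force = 174.72 + 10.14 = 184.86; u = 10.14/184.86 = 5.49%.
Change = 5.49% − 4.74% = +0.75 pp.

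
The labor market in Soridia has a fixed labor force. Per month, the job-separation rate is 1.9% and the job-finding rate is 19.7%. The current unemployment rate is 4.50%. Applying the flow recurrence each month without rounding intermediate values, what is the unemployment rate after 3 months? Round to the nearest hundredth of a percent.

With a fixed labor force, u_{t+1} = u_t + s·(1−u_t) − f·u_t = u_t·(1−s−f) + s.
Here 1−s−f = 0.784 and s = 0.019.
u_1 = 0.045000 × 0.784 + 0.019 = 0.054280.
u_2 = 0.054280 × 0.784 + 0.019 = 0.061556.
u_3 = 0.061556 × 0.784 + 0.019 = 0.067260.

Unemployment rate after three months ≈ 6.73%.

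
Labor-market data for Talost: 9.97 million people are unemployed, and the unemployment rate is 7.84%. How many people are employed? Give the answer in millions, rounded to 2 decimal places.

Labor force = U / u = 9.97 / 0.0784 ≈ 127.17 million.
Employed = labor force − unemployed = 127.17 − 9.97 = 117.20 million.

About 117.20 million are employed.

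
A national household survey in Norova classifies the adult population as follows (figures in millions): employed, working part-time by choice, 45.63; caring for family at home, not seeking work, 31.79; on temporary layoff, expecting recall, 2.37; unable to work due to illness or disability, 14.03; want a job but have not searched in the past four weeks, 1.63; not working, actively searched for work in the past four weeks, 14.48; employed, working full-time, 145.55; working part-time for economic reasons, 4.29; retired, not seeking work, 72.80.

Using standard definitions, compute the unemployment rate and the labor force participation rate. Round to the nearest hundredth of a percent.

Employed = 45.63 + 145.55 + 4.29 = 195.47 million (anyone who worked, including part-time for economic reasons, counts as employed).
Unemployed = 2.37 + 14.48 = 16.85 million (jobless and actively searching, or on temporary layoff).
Labor force = 195.47 + 16.85 = 212.32 million.
Not in labor force = 31.79 + 14.03 + 1.63 + 72.80 = 120.25 million (those not working and not actively searching are outside the labor force — including those who want a job but have given up searching).
Civilian working-age population = 212.32 + 120.25 = 332.57 million.
Unemployment rate = 16.85 / 212.32 = 7.94%.
Labor force participation rate = 212.32 / 332.57 = 63.84%.

Unemployment rate ≈ 7.94%; labor force participation rate ≈ 63.84%.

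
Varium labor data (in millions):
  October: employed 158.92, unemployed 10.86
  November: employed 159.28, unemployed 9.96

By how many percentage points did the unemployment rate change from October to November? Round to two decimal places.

October: labor force = 158.92 + 10.86 = 169.78; u = 10.86/169.78 = 6.40%.
November: labor force = 159.28 + 9.96 = 169.24; u = 9.96/169.24 = 5.89%.
Change = 5.89% − 6.40% = −0.51 pp.

The unemployment rate changed by −0.51 percentage points.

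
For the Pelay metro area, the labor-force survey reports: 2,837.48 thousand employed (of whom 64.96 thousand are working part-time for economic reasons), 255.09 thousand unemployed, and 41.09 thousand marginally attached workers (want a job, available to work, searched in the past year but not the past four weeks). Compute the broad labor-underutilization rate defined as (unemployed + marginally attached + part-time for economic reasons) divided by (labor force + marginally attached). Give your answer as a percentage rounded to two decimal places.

Labor force = 2,837.48 + 255.09 = 3,092.57 thousand.
Numerator = 255.09 + 41.09 + 64.96 = 361.14 thousand.
Denominator = 3,092.57 + 41.09 = 3,133.66 thousand.
Broad rate = 361.14 / 3,133.66 = 11.52%.

Broad underutilization rate ≈ 11.52%.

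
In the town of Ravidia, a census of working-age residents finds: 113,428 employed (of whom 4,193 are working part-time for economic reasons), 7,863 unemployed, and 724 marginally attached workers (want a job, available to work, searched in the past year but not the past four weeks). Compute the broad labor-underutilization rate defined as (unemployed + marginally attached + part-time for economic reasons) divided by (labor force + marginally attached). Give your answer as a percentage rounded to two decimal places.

Broad underutilization rate ≈ 10.47%.

Labor force = 113,428 + 7,863 = 121,291.
Numerator = 7,863 + 724 + 4,193 = 12,780.
Denominator = 121,291 + 724 = 122,015.
Broad rate = 12,780 / 122,015 = 10.47%.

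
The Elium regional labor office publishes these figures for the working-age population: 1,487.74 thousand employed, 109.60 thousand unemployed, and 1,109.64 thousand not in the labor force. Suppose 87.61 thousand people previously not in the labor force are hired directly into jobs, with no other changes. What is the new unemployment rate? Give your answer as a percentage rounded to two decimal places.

New unemployment rate ≈ 6.50%.

Initially, labor force = 1,487.74 + 109.60 = 1,597.34 thousand, so u = 109.60/1,597.34 = 6.86%.
After the change, employed and labor force both rise by 87.61; unemployed unchanged → E = 1,575.35, U = 109.60, labor force = 1,684.95 thousand.
New unemployment rate = 109.60 / 1,684.95 = 6.50%.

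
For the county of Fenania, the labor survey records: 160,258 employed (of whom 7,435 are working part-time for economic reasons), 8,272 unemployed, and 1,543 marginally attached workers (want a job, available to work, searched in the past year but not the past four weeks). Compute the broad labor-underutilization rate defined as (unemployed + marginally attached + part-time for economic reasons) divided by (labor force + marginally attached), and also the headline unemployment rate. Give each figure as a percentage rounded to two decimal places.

Labor force = 160,258 + 8,272 = 168,530.
Numerator = 8,272 + 1,543 + 7,435 = 17,250.
Denominator = 168,530 + 1,543 = 170,073.
Broad rate = 17,250 / 170,073 = 10.14%.
Headline unemployment rate = 8,272 / 168,530 = 4.91%.

Broad underutilization rate ≈ 10.14%; headline unemployment rate ≈ 4.91%.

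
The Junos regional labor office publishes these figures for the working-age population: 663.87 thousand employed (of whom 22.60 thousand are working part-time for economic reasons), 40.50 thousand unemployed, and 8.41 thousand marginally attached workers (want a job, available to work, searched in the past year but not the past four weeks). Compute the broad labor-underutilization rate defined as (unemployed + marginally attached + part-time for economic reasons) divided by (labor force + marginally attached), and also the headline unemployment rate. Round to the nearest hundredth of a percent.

Labor force = 663.87 + 40.50 = 704.37 thousand.
Numerator = 40.50 + 8.41 + 22.60 = 71.51 thousand.
Denominator = 704.37 + 8.41 = 712.78 thousand.
Broad rate = 71.51 / 712.78 = 10.03%.
Headline unemployment rate = 40.50 / 704.37 = 5.75%.

Broad underutilization rate ≈ 10.03%; headline unemployment rate ≈ 5.75%.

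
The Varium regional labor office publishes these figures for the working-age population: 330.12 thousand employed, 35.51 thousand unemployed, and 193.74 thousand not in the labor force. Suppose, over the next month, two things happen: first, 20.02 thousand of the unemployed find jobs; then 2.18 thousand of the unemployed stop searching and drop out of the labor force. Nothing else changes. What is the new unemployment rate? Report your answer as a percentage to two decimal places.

Initially, labor force = 330.12 + 35.51 = 365.63 thousand, so u = 35.51/365.63 = 9.71%.
After the first change, unemployed falls and employed rises by 20.02; labor force unchanged → E = 350.14, U = 15.49, labor force = 365.63 thousand.
After the second change, unemployed and labor force both fall by 2.18 → E = 350.14, U = 13.31, labor force = 363.45 thousand.
New unemployment rate = 13.31 / 363.45 = 3.66%.

New unemployment rate ≈ 3.66%.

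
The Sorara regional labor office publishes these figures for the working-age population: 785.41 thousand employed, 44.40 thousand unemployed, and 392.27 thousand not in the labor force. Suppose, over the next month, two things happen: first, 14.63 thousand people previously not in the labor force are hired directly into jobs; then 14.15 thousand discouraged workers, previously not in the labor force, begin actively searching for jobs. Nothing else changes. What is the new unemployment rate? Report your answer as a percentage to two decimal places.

New unemployment rate ≈ 6.82%.

Initially, labor force = 785.41 + 44.40 = 829.81 thousand, so u = 44.40/829.81 = 5.35%.
After the first change, employed and labor force both rise by 14.63; unemployed unchanged → E = 800.04, U = 44.40, labor force = 844.44 thousand.
After the second change, unemployed and labor force both rise by 14.15 → E = 800.04, U = 58.55, labor force = 858.59 thousand.
New unemployment rate = 58.55 / 858.59 = 6.82%.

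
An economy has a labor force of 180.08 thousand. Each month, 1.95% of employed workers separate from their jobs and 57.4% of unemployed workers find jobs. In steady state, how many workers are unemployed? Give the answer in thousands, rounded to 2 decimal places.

Steady-state unemployment rate u* = s/(s+f) = 1.95/(1.95+57.4) = 0.032856.
Unemployed = u* × labor force = 0.032856 × 180.08 ≈ 5.92 thousand.

About 5.92 thousand are unemployed in steady state.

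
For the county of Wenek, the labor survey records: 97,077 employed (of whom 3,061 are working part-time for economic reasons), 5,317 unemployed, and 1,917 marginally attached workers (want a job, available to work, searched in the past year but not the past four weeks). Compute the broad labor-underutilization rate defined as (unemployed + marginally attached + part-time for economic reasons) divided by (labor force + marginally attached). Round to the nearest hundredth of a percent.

Labor force = 97,077 + 5,317 = 102,394.
Numerator = 5,317 + 1,917 + 3,061 = 10,295.
Denominator = 102,394 + 1,917 = 104,311.
Broad rate = 10,295 / 104,311 = 9.87%.

Broad underutilization rate ≈ 9.87%.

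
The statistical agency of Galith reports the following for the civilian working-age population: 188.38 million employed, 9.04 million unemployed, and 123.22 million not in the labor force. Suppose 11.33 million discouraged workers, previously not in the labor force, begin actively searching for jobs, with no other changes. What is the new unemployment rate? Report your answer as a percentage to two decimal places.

Initially, labor force = 188.38 + 9.04 = 197.42 million, so u = 9.04/197.42 = 4.58%.
After the change, unemployed and labor force both rise by 11.33 → E = 188.38, U = 20.37, labor force = 208.75 million.
New unemployment rate = 20.37 / 208.75 = 9.76%.

New unemployment rate ≈ 9.76%.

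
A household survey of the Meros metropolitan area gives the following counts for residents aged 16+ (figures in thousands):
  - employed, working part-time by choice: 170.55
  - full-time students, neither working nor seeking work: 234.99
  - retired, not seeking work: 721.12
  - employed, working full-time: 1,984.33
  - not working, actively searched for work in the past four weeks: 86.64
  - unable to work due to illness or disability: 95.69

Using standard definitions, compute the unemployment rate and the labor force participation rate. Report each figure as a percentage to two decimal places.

Unemployment rate ≈ 3.87%; labor force participation rate ≈ 68.06%.

Employed = 170.55 + 1,984.33 = 2,154.88 thousand.
Unemployed = 86.64 thousand.
Labor force = 2,154.88 + 86.64 = 2,241.52 thousand.
Not in labor force = 234.99 + 721.12 + 95.69 = 1,051.80 thousand (those not working and not actively searching are outside the labor force).
Civilian working-age population = 2,241.52 + 1,051.80 = 3,293.32 thousand.
Unemployment rate = 86.64 / 2,241.52 = 3.87%.
Labor force participation rate = 2,241.52 / 3,293.32 = 68.06%.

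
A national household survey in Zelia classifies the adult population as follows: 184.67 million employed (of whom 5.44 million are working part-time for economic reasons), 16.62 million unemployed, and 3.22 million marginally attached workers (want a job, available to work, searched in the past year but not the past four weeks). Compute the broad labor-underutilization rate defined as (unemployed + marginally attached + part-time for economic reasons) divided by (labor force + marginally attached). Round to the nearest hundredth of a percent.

Labor force = 184.67 + 16.62 = 201.29 million.
Numerator = 16.62 + 3.22 + 5.44 = 25.28 million.
Denominator = 201.29 + 3.22 = 204.51 million.
Broad rate = 25.28 / 204.51 = 12.36%.

Broad underutilization rate ≈ 12.36%.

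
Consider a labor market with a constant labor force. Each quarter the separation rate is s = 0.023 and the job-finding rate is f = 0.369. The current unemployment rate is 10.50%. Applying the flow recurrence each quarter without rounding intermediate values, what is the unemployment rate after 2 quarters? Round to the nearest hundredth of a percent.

Unemployment rate after two quarters ≈ 7.58%.

With a fixed labor force, u_{t+1} = u_t + s·(1−u_t) − f·u_t = u_t·(1−s−f) + s.
Here 1−s−f = 0.608 and s = 0.023.
u_1 = 0.105000 × 0.608 + 0.023 = 0.086840.
u_2 = 0.086840 × 0.608 + 0.023 = 0.075799.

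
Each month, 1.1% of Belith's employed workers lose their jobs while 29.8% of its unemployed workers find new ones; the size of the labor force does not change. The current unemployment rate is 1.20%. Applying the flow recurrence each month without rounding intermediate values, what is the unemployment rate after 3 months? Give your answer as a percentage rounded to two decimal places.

Unemployment rate after three months ≈ 2.78%.

With a fixed labor force, u_{t+1} = u_t + s·(1−u_t) − f·u_t = u_t·(1−s−f) + s.
Here 1−s−f = 0.691 and s = 0.011.
u_1 = 0.012000 × 0.691 + 0.011 = 0.019292.
u_2 = 0.019292 × 0.691 + 0.011 = 0.024331.
u_3 = 0.024331 × 0.691 + 0.011 = 0.027813.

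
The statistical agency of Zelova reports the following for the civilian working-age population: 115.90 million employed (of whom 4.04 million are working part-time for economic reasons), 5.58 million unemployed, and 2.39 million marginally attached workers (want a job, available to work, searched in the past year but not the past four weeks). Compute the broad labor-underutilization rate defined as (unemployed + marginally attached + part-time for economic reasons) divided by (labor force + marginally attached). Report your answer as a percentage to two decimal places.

Broad underutilization rate ≈ 9.70%.

Labor force = 115.90 + 5.58 = 121.48 million.
Numerator = 5.58 + 2.39 + 4.04 = 12.01 million.
Denominator = 121.48 + 2.39 = 123.87 million.
Broad rate = 12.01 / 123.87 = 9.70%.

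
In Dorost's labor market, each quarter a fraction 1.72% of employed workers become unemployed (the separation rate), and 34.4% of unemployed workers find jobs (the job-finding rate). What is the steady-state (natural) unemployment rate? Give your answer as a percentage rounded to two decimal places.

At steady state the flows balance: s·E = f·U, so U/(E+U) = s/(s+f).
u* = 1.72 / (1.72 + 34.4) = 1.72 / 36.12 = 4.76%.

Steady-state unemployment rate ≈ 4.76%.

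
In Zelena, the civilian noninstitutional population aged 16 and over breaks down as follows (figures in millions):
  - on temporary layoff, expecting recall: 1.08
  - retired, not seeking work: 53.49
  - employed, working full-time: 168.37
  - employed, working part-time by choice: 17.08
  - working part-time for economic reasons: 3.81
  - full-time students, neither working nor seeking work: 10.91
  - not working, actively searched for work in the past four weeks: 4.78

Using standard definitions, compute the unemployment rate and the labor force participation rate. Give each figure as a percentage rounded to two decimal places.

Employed = 168.37 + 17.08 + 3.81 = 189.26 million (anyone who worked, including part-time for economic reasons, counts as employed).
Unemployed = 1.08 + 4.78 = 5.86 million (jobless and actively searching, or on temporary layoff).
Labor force = 189.26 + 5.86 = 195.12 million.
Not in labor force = 53.49 + 10.91 = 64.40 million (those not working and not actively searching are outside the labor force).
Civilian working-age population = 195.12 + 64.40 = 259.52 million.
Unemployment rate = 5.86 / 195.12 = 3.00%.
Labor force participation rate = 195.12 / 259.52 = 75.18%.

Unemployment rate ≈ 3.00%; labor force participation rate ≈ 75.18%.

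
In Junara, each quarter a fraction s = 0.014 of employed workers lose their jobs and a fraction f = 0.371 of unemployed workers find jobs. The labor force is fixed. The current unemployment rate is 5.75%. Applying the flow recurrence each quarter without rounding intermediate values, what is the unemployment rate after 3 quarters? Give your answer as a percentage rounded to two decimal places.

Unemployment rate after three quarters ≈ 4.13%.

With a fixed labor force, u_{t+1} = u_t + s·(1−u_t) − f·u_t = u_t·(1−s−f) + s.
Here 1−s−f = 0.615 and s = 0.014.
u_1 = 0.057500 × 0.615 + 0.014 = 0.049362.
u_2 = 0.049362 × 0.615 + 0.014 = 0.044358.
u_3 = 0.044358 × 0.615 + 0.014 = 0.041280.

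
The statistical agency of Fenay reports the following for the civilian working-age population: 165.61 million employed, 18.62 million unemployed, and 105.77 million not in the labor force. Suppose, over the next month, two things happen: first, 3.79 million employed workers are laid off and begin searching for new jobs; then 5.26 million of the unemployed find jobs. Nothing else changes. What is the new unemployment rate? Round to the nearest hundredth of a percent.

New unemployment rate ≈ 9.31%.

Initially, labor force = 165.61 + 18.62 = 184.23 million, so u = 18.62/184.23 = 10.11%.
After the first change, employed falls and unemployed rises by 3.79; labor force unchanged → E = 161.82, U = 22.41, labor force = 184.23 million.
After the second change, unemployed falls and employed rises by 5.26; labor force unchanged → E = 167.08, U = 17.15, labor force = 184.23 million.
New unemployment rate = 17.15 / 184.23 = 9.31%.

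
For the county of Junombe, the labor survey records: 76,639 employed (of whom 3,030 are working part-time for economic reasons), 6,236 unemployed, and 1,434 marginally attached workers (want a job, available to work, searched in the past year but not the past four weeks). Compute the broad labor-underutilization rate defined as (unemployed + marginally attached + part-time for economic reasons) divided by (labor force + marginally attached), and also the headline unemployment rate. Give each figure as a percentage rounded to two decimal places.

Labor force = 76,639 + 6,236 = 82,875.
Numerator = 6,236 + 1,434 + 3,030 = 10,700.
Denominator = 82,875 + 1,434 = 84,309.
Broad rate = 10,700 / 84,309 = 12.69%.
Headline unemployment rate = 6,236 / 82,875 = 7.52%.

Broad underutilization rate ≈ 12.69%; headline unemployment rate ≈ 7.52%.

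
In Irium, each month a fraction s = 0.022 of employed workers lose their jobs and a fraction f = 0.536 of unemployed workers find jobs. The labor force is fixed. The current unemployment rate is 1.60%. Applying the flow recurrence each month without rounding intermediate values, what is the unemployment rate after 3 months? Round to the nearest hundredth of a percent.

Unemployment rate after three months ≈ 3.74%.

With a fixed labor force, u_{t+1} = u_t + s·(1−u_t) − f·u_t = u_t·(1−s−f) + s.
Here 1−s−f = 0.442 and s = 0.022.
u_1 = 0.016000 × 0.442 + 0.022 = 0.029072.
u_2 = 0.029072 × 0.442 + 0.022 = 0.034850.
u_3 = 0.034850 × 0.442 + 0.022 = 0.037404.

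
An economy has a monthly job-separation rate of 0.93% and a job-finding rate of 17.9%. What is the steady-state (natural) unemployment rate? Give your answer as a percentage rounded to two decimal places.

Steady-state unemployment rate ≈ 4.94%.

At steady state the flows balance: s·E = f·U, so U/(E+U) = s/(s+f).
u* = 0.93 / (0.93 + 17.9) = 0.93 / 18.83 = 4.94%.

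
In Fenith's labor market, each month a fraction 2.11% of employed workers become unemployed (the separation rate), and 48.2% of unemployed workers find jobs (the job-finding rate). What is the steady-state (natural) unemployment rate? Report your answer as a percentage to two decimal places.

At steady state the flows balance: s·E = f·U, so U/(E+U) = s/(s+f).
u* = 2.11 / (2.11 + 48.2) = 2.11 / 50.31 = 4.19%.

Steady-state unemployment rate ≈ 4.19%.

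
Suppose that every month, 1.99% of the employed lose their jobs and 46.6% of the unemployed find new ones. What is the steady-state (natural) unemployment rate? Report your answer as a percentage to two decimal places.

Steady-state unemployment rate ≈ 4.10%.

At steady state the flows balance: s·E = f·U, so U/(E+U) = s/(s+f).
u* = 1.99 / (1.99 + 46.6) = 1.99 / 48.59 = 4.10%.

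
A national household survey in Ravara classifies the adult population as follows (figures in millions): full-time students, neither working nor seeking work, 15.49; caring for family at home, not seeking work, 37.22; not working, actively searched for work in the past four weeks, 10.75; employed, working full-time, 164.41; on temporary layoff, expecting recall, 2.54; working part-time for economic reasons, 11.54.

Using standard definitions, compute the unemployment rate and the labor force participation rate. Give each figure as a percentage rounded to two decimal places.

Employed = 164.41 + 11.54 = 175.95 million (anyone who worked, including part-time for economic reasons, counts as employed).
Unemployed = 10.75 + 2.54 = 13.29 million (jobless and actively searching, or on temporary layoff).
Labor force = 175.95 + 13.29 = 189.24 million.
Not in labor force = 15.49 + 37.22 = 52.71 million (those not working and not actively searching are outside the labor force).
Civilian working-age population = 189.24 + 52.71 = 241.95 million.
Unemployment rate = 13.29 / 189.24 = 7.02%.
Labor force participation rate = 189.24 / 241.95 = 78.21%.

Unemployment rate ≈ 7.02%; labor force participation rate ≈ 78.21%.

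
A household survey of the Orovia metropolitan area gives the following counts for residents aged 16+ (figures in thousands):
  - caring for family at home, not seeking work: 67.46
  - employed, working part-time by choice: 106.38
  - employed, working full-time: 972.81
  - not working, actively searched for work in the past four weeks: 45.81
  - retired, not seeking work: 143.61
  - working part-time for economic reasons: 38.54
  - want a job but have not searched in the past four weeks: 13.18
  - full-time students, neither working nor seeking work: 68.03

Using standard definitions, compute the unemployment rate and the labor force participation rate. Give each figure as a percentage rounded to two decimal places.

Employed = 106.38 + 972.81 + 38.54 = 1,117.73 thousand (anyone who worked, including part-time for economic reasons, counts as employed).
Unemployed = 45.81 thousand.
Labor force = 1,117.73 + 45.81 = 1,163.54 thousand.
Not in labor force = 67.46 + 143.61 + 13.18 + 68.03 = 292.28 thousand (those not working and not actively searching are outside the labor force — including those who want a job but have given up searching).
Civilian working-age population = 1,163.54 + 292.28 = 1,455.82 thousand.
Unemployment rate = 45.81 / 1,163.54 = 3.94%.
Labor force participation rate = 1,163.54 / 1,455.82 = 79.92%.

Unemployment rate ≈ 3.94%; labor force participation rate ≈ 79.92%.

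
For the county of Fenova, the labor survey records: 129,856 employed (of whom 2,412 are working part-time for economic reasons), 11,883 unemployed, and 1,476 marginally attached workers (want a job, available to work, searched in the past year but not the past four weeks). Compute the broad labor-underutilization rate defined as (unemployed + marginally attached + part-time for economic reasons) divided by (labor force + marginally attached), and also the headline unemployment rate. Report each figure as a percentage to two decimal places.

Broad underutilization rate ≈ 11.01%; headline unemployment rate ≈ 8.38%.

Labor force = 129,856 + 11,883 = 141,739.
Numerator = 11,883 + 1,476 + 2,412 = 15,771.
Denominator = 141,739 + 1,476 = 143,215.
Broad rate = 15,771 / 143,215 = 11.01%.
Headline unemployment rate = 11,883 / 141,739 = 8.38%.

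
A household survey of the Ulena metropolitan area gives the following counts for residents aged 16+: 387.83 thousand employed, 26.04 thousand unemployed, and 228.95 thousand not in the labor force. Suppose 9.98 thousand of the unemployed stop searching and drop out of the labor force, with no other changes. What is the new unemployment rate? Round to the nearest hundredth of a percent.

New unemployment rate ≈ 3.98%.

Initially, labor force = 387.83 + 26.04 = 413.87 thousand, so u = 26.04/413.87 = 6.29%.
After the change, unemployed and labor force both fall by 9.98 → E = 387.83, U = 16.06, labor force = 403.89 thousand.
New unemployment rate = 16.06 / 403.89 = 3.98%.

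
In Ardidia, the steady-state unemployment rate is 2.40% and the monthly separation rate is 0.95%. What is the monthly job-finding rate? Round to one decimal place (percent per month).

From u* = s/(s+f): f = s·(1−u)/u.
f = 0.95 × (1 − 0.0240) / 0.0240 = 0.9272 / 0.0240 ≈ 38.6% per month.

Job-finding rate ≈ 38.6% per month.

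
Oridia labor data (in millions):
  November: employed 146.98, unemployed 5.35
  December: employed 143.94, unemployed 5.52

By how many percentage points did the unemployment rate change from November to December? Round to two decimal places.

November: labor force = 146.98 + 5.35 = 152.33; u = 5.35/152.33 = 3.51%.
December: labor force = 143.94 + 5.52 = 149.46; u = 5.52/149.46 = 3.69%.
Change = 3.69% − 3.51% = +0.18 pp.

The unemployment rate changed by +0.18 percentage points.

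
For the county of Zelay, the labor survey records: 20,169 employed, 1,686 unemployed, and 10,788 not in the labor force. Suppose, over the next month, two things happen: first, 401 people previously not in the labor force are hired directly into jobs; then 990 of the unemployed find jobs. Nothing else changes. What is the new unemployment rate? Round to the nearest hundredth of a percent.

New unemployment rate ≈ 3.13%.

Initially, labor force = 20,169 + 1,686 = 21,855, so u = 1,686/21,855 = 7.71%.
After the first change, employed and labor force both rise by 401; unemployed unchanged → E = 20,570, U = 1,686, labor force = 22,256.
After the second change, unemployed falls and employed rises by 990; labor force unchanged → E = 21,560, U = 696, labor force = 22,256.
New unemployment rate = 696 / 22,256 = 3.13%.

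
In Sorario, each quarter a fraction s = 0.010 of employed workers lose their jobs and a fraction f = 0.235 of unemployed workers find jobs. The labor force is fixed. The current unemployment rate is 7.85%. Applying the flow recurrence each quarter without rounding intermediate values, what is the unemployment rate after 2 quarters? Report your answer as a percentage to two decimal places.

Unemployment rate after two quarters ≈ 6.23%.

With a fixed labor force, u_{t+1} = u_t + s·(1−u_t) − f·u_t = u_t·(1−s−f) + s.
Here 1−s−f = 0.755 and s = 0.010.
u_1 = 0.078500 × 0.755 + 0.010 = 0.069267.
u_2 = 0.069267 × 0.755 + 0.010 = 0.062297.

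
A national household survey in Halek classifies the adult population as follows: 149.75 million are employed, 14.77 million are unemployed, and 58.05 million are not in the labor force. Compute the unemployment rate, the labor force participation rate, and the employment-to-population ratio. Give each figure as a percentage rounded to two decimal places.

Labor force = employed + unemployed = 149.75 + 14.77 = 164.52 million.
Working-age population = 164.52 + 58.05 = 222.57 million.
Unemployment rate = 14.77 / 164.52 = 8.98%.
Labor force participation rate = 164.52 / 222.57 = 73.92%.
Employment-population ratio = 149.75 / 222.57 = 67.28%.

Unemployment rate ≈ 8.98%; labor force participation rate ≈ 73.92%; employment-population ratio ≈ 67.28%.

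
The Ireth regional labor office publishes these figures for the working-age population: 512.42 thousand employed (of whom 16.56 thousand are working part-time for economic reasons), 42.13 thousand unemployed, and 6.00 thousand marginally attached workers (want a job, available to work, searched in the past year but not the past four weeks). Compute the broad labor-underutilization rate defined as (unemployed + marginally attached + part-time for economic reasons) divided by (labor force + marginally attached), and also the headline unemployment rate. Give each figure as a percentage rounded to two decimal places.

Labor force = 512.42 + 42.13 = 554.55 thousand.
Numerator = 42.13 + 6.00 + 16.56 = 64.69 thousand.
Denominator = 554.55 + 6.00 = 560.55 thousand.
Broad rate = 64.69 / 560.55 = 11.54%.
Headline unemployment rate = 42.13 / 554.55 = 7.60%.

Broad underutilization rate ≈ 11.54%; headline unemployment rate ≈ 7.60%.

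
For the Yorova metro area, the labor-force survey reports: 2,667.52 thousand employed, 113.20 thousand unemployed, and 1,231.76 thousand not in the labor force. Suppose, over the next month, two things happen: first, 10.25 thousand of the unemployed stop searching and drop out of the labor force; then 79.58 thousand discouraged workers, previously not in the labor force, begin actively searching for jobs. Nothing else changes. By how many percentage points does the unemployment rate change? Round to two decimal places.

The unemployment rate changes by +2.33 percentage points.

Initially, labor force = 2,667.52 + 113.20 = 2,780.72 thousand, so u = 113.20/2,780.72 = 4.07%.
After the first change, unemployed and labor force both fall by 10.25 → E = 2,667.52, U = 102.95, labor force = 2,770.47 thousand.
After the second change, unemployed and labor force both rise by 79.58 → E = 2,667.52, U = 182.53, labor force = 2,850.05 thousand.
New unemployment rate = 182.53 / 2,850.05 = 6.40%.
Change = 6.40% − 4.07% = +2.33 percentage points.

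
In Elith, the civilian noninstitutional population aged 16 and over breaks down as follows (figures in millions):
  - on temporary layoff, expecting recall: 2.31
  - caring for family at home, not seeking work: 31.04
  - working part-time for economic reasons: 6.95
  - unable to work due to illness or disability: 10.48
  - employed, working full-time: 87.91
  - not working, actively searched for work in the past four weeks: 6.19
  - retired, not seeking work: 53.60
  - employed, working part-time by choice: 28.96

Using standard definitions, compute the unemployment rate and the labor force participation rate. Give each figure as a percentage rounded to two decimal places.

Employed = 6.95 + 87.91 + 28.96 = 123.82 million (anyone who worked, including part-time for economic reasons, counts as employed).
Unemployed = 2.31 + 6.19 = 8.50 million (jobless and actively searching, or on temporary layoff).
Labor force = 123.82 + 8.50 = 132.32 million.
Not in labor force = 31.04 + 10.48 + 53.60 = 95.12 million (those not working and not actively searching are outside the labor force).
Civilian working-age population = 132.32 + 95.12 = 227.44 million.
Unemployment rate = 8.50 / 132.32 = 6.42%.
Labor force participation rate = 132.32 / 227.44 = 58.18%.

Unemployment rate ≈ 6.42%; labor force participation rate ≈ 58.18%.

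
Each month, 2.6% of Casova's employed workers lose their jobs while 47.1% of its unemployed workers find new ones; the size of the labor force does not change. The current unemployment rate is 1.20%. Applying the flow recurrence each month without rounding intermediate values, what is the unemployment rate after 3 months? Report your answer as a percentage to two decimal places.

Unemployment rate after three months ≈ 4.72%.

With a fixed labor force, u_{t+1} = u_t + s·(1−u_t) − f·u_t = u_t·(1−s−f) + s.
Here 1−s−f = 0.503 and s = 0.026.
u_1 = 0.012000 × 0.503 + 0.026 = 0.032036.
u_2 = 0.032036 × 0.503 + 0.026 = 0.042114.
u_3 = 0.042114 × 0.503 + 0.026 = 0.047183.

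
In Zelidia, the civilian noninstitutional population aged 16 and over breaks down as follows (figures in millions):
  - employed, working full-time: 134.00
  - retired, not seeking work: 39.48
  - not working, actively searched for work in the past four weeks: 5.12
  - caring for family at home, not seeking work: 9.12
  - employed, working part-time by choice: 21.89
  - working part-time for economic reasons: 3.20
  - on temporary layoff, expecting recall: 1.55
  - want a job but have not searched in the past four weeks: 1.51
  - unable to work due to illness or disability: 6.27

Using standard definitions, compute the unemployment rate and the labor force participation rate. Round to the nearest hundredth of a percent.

Unemployment rate ≈ 4.02%; labor force participation rate ≈ 74.62%.

Employed = 134.00 + 21.89 + 3.20 = 159.09 million (anyone who worked, including part-time for economic reasons, counts as employed).
Unemployed = 5.12 + 1.55 = 6.67 million (jobless and actively searching, or on temporary layoff).
Labor force = 159.09 + 6.67 = 165.76 million.
Not in labor force = 39.48 + 9.12 + 1.51 + 6.27 = 56.38 million (those not working and not actively searching are outside the labor force — including those who want a job but have given up searching).
Civilian working-age population = 165.76 + 56.38 = 222.14 million.
Unemployment rate = 6.67 / 165.76 = 4.02%.
Labor force participation rate = 165.76 / 222.14 = 74.62%.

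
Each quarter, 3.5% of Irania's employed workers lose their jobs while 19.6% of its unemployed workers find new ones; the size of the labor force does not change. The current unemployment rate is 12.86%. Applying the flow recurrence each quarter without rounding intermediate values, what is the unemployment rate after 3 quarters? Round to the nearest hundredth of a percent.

With a fixed labor force, u_{t+1} = u_t + s·(1−u_t) − f·u_t = u_t·(1−s−f) + s.
Here 1−s−f = 0.769 and s = 0.035.
u_1 = 0.128600 × 0.769 + 0.035 = 0.133893.
u_2 = 0.133893 × 0.769 + 0.035 = 0.137964.
u_3 = 0.137964 × 0.769 + 0.035 = 0.141094.

Unemployment rate after three quarters ≈ 14.11%.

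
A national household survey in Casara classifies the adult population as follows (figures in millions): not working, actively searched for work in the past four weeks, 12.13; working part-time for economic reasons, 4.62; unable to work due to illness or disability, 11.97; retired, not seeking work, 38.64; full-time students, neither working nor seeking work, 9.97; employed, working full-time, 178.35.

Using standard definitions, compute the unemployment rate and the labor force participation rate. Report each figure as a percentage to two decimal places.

Employed = 4.62 + 178.35 = 182.97 million (anyone who worked, including part-time for economic reasons, counts as employed).
Unemployed = 12.13 million.
Labor force = 182.97 + 12.13 = 195.10 million.
Not in labor force = 11.97 + 38.64 + 9.97 = 60.58 million (those not working and not actively searching are outside the labor force).
Civilian working-age population = 195.10 + 60.58 = 255.68 million.
Unemployment rate = 12.13 / 195.10 = 6.22%.
Labor force participation rate = 195.10 / 255.68 = 76.31%.

Unemployment rate ≈ 6.22%; labor force participation rate ≈ 76.31%.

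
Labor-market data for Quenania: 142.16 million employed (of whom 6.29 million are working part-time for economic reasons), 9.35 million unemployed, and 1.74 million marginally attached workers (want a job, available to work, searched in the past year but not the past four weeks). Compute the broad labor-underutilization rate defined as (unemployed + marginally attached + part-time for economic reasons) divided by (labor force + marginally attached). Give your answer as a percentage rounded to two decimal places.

Broad underutilization rate ≈ 11.34%.

Labor force = 142.16 + 9.35 = 151.51 million.
Numerator = 9.35 + 1.74 + 6.29 = 17.38 million.
Denominator = 151.51 + 1.74 = 153.25 million.
Broad rate = 17.38 / 153.25 = 11.34%.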